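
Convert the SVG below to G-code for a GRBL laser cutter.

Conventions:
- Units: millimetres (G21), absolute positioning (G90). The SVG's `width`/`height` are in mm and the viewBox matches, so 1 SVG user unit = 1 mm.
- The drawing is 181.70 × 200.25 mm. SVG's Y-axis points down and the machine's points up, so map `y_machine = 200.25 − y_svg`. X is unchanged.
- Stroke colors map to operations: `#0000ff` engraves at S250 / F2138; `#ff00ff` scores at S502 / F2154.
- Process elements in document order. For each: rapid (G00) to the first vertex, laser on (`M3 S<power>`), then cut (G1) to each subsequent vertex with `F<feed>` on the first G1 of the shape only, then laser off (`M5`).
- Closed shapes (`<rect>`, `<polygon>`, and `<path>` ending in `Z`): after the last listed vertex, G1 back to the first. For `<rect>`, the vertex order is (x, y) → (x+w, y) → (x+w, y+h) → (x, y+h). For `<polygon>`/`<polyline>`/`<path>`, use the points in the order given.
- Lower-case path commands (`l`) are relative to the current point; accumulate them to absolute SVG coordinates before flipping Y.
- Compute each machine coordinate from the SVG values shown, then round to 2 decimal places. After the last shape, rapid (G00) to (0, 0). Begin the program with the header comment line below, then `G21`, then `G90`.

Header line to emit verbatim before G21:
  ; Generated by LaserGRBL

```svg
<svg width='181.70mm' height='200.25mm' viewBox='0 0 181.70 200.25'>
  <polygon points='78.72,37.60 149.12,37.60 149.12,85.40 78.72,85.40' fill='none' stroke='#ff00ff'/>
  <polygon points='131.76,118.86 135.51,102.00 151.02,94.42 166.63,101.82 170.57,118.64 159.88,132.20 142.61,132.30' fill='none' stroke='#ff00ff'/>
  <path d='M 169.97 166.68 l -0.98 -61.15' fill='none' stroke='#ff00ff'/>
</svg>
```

1 u = 1 mm; y_m = 200.25 − y.

[1] `<polygon>` rectangle, #ff00ff→score S502 F2154: (78.72,162.65) → (149.12,162.65) → (149.12,114.85) → (78.72,114.85) → (78.72,162.65) (closed)

[2] `<polygon>` regular polygon, #ff00ff→score S502 F2154: (131.76,81.39) → (135.51,98.25) → (151.02,105.83) → (166.63,98.43) → (170.57,81.61) → (159.88,68.05) → (142.61,67.95) → (131.76,81.39) (closed)

[3] `<path>` line segment, #ff00ff→score S502 F2154: (169.97,33.57) → (168.99,94.72)

; Generated by LaserGRBL
G21
G90
G00 X78.72 Y162.65
M3 S502
G1 X149.12 Y162.65 F2154
G1 X149.12 Y114.85
G1 X78.72 Y114.85
G1 X78.72 Y162.65
M5
G00 X131.76 Y81.39
M3 S502
G1 X135.51 Y98.25 F2154
G1 X151.02 Y105.83
G1 X166.63 Y98.43
G1 X170.57 Y81.61
G1 X159.88 Y68.05
G1 X142.61 Y67.95
G1 X131.76 Y81.39
M5
G00 X169.97 Y33.57
M3 S502
G1 X168.99 Y94.72 F2154
M5
G00 X0.00 Y0.00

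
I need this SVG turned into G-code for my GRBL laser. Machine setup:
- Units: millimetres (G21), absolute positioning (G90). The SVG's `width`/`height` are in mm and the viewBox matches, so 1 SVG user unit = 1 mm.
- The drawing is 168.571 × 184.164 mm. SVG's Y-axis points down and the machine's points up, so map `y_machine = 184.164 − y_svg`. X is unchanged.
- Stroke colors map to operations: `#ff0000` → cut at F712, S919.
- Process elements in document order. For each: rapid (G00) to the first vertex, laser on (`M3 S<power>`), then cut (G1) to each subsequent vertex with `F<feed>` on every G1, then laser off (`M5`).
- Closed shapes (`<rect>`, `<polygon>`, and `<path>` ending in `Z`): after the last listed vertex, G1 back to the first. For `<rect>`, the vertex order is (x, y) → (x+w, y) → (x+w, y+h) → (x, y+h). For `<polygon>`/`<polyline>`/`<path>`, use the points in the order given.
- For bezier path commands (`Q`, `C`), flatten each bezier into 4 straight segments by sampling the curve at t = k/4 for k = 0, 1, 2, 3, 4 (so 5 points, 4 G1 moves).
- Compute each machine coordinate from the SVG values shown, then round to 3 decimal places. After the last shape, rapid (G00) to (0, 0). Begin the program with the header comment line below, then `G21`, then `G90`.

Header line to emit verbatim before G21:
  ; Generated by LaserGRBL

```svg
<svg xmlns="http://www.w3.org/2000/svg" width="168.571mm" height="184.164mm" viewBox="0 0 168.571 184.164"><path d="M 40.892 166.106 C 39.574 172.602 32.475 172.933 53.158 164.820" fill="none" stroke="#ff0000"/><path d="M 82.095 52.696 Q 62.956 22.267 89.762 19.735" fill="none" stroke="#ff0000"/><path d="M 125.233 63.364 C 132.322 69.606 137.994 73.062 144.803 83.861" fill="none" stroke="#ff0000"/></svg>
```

1 u = 1 mm; y_m = 184.164 − y.

[1] `<path>` cubic bezier, #ff0000→cut S919 F712: (40.892,18.058) → (39.344,14.378) → (38.775,13.223) → (42.330,14.807) → (53.158,19.344)

[2] `<path>` quadratic bezier, #ff0000→cut S919 F712: (82.095,131.468) → (75.397,144.939) → (74.442,154.923) → (79.231,161.419) → (89.762,164.429)

[3] `<path>` cubic bezier, #ff0000→cut S919 F712: (125.233,120.800) → (130.324,116.483) → (135.123,112.260) → (139.870,107.184) → (144.803,100.303)

; Generated by LaserGRBL
G21
G90
G00 X40.892 Y18.058
M3 S919
G1 X39.344 Y14.378 F712
G1 X38.775 Y13.223 F712
G1 X42.330 Y14.807 F712
G1 X53.158 Y19.344 F712
M5
G00 X82.095 Y131.468
M3 S919
G1 X75.397 Y144.939 F712
G1 X74.442 Y154.923 F712
G1 X79.231 Y161.419 F712
G1 X89.762 Y164.429 F712
M5
G00 X125.233 Y120.800
M3 S919
G1 X130.324 Y116.483 F712
G1 X135.123 Y112.260 F712
G1 X139.870 Y107.184 F712
G1 X144.803 Y100.303 F712
M5
G00 X0.000 Y0.000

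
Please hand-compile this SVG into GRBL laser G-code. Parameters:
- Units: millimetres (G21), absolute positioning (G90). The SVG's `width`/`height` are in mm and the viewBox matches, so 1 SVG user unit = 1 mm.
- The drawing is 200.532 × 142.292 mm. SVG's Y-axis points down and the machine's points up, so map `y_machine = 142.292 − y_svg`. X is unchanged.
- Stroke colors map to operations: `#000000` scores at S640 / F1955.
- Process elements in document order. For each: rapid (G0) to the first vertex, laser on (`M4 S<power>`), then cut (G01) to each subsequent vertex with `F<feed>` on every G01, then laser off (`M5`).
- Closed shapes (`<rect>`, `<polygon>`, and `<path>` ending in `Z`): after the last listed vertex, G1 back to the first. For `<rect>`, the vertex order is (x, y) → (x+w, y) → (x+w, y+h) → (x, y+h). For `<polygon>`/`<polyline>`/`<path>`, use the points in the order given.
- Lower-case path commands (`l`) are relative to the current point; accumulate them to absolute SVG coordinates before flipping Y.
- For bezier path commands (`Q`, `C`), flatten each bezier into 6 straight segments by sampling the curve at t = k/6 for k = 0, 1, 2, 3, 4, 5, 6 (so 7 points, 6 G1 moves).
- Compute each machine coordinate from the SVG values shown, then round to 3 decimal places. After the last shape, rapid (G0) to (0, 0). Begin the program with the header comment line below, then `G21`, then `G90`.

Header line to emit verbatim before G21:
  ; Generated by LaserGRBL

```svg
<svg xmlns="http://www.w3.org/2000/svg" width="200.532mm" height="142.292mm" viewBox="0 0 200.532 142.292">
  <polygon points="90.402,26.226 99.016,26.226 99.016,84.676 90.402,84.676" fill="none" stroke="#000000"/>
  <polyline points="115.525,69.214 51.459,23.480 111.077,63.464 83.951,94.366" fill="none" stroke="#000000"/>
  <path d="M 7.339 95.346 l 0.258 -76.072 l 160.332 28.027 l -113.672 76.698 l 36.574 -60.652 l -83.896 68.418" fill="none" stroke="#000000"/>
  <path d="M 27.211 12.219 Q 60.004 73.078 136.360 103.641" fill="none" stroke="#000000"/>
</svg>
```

viewBox `0 0 200.532 142.292` with mm width/height → 1 unit = 1 mm. Flip: y_m = 142.292 − y_svg.

**Shape 1** — `<polygon>` rectangle, stroke `#000000` → score (S640, F1955). Machine vertices: (90.402,116.066) → (99.016,116.066) → (99.016,57.616) → (90.402,57.616) → (90.402,116.066). Closed: final G1 returns to the first vertex.

**Shape 2** — `<polyline>` open polyline, stroke `#000000` → score (S640, F1955). Machine vertices: (115.525,73.078) → (51.459,118.812) → (111.077,78.828) → (83.951,47.926). Open path.

**Shape 3** — `<path>` open polyline, stroke `#000000` → score (S640, F1955). Machine vertices: (7.339,46.946) → (7.597,123.018) → (167.929,94.991) → (54.257,18.293) → (90.831,78.945) → (6.935,10.527). Open path.

**Shape 4** — `<path>` quadratic bezier, stroke `#000000` → score (S640, F1955). Control points (SVG): P0=(27.211,12.219), P1=(60.004,73.078), P2=(136.360,103.641); sampled at t=k/6. Machine vertices: (27.211,130.073) → (39.352,110.628) → (53.913,92.867) → (70.895,76.788) → (90.296,62.393) → (112.118,49.680) → (136.360,38.651). Open path.

; Generated by LaserGRBL
G21
G90
G0 X90.402 Y116.066
M4 S640
G01 X99.016 Y116.066 F1955
G01 X99.016 Y57.616 F1955
G01 X90.402 Y57.616 F1955
G01 X90.402 Y116.066 F1955
M5
G0 X115.525 Y73.078
M4 S640
G01 X51.459 Y118.812 F1955
G01 X111.077 Y78.828 F1955
G01 X83.951 Y47.926 F1955
M5
G0 X7.339 Y46.946
M4 S640
G01 X7.597 Y123.018 F1955
G01 X167.929 Y94.991 F1955
G01 X54.257 Y18.293 F1955
G01 X90.831 Y78.945 F1955
G01 X6.935 Y10.527 F1955
M5
G0 X27.211 Y130.073
M4 S640
G01 X39.352 Y110.628 F1955
G01 X53.913 Y92.867 F1955
G01 X70.895 Y76.788 F1955
G01 X90.296 Y62.393 F1955
G01 X112.118 Y49.680 F1955
G01 X136.360 Y38.651 F1955
M5
G0 X0.000 Y0.000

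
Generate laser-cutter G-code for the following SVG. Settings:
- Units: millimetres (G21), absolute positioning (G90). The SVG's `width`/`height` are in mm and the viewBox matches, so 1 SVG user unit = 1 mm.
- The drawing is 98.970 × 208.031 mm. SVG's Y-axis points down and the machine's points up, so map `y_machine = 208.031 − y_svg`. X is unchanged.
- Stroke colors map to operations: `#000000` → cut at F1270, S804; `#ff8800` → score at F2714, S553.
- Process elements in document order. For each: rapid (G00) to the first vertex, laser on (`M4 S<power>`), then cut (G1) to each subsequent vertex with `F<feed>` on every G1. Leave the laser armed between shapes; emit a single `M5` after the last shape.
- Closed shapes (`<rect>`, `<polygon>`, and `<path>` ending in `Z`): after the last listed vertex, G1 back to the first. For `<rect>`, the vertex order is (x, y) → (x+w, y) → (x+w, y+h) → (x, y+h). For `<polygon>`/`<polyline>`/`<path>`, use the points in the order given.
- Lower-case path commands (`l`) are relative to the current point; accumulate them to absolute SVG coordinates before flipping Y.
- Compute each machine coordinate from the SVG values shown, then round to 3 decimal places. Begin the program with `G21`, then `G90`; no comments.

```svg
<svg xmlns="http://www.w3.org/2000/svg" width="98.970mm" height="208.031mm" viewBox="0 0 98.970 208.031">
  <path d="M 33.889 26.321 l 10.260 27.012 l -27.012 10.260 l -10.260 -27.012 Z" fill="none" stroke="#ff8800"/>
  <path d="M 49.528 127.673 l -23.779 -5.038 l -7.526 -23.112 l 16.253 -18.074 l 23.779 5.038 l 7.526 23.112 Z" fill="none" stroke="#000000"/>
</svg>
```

viewBox `0 0 98.970 208.031` with mm width/height → 1 unit = 1 mm. Flip: y_m = 208.031 − y_svg.

**Shape 1** — `<path>` regular polygon, stroke `#ff8800` → score (S553, F2714). Machine vertices: (33.889,181.710) → (44.149,154.698) → (17.137,144.438) → (6.877,171.450) → (33.889,181.710). Closed: final G1 returns to the first vertex.

**Shape 2** — `<path>` regular polygon, stroke `#000000` → cut (S804, F1270). Machine vertices: (49.528,80.358) → (25.749,85.396) → (18.223,108.508) → (34.476,126.582) → (58.255,121.544) → (65.781,98.432) → (49.528,80.358). Closed: final G1 returns to the first vertex.

G21
G90
G00 X33.889 Y181.710
M4 S553
G1 X44.149 Y154.698 F2714
G1 X17.137 Y144.438 F2714
G1 X6.877 Y171.450 F2714
G1 X33.889 Y181.710 F2714
G00 X49.528 Y80.358
M4 S804
G1 X25.749 Y85.396 F1270
G1 X18.223 Y108.508 F1270
G1 X34.476 Y126.582 F1270
G1 X58.255 Y121.544 F1270
G1 X65.781 Y98.432 F1270
G1 X49.528 Y80.358 F1270
M5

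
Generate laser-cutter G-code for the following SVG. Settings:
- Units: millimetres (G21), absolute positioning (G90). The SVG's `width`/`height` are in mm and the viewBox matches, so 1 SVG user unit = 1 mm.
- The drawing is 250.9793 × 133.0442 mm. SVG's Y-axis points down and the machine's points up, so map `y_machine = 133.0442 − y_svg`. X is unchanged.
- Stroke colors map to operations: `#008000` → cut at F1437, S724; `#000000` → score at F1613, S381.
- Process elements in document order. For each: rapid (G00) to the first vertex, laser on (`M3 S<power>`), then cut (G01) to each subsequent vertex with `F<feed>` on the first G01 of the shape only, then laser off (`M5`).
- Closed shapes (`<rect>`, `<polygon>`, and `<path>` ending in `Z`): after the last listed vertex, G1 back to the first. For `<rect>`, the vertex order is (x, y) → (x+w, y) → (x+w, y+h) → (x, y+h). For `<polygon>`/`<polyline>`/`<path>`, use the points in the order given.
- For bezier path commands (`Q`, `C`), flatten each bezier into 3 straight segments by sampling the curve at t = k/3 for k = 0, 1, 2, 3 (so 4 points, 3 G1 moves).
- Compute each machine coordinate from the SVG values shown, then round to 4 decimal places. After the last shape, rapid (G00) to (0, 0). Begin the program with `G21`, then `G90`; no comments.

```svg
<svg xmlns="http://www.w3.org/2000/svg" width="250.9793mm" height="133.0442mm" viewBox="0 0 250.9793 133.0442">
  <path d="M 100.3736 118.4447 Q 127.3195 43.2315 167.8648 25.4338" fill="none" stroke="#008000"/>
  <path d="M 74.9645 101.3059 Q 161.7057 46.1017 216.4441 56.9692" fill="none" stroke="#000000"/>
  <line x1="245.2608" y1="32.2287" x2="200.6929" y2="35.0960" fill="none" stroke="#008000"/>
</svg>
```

G21
G90
G00 X100.3736 Y14.5995
M3 S724
G01 X119.8486 Y58.3621 F1437
G01 X142.3456 Y89.3658
G01 X167.8648 Y107.6104
M5
G00 X74.9645 Y31.7383
M3 S381
G01 X129.2361 Y61.1998 F1613
G01 X176.3960 Y75.9787
G01 X216.4441 Y76.0750
M5
G00 X245.2608 Y100.8155
M3 S724
G01 X200.6929 Y97.9482 F1437
M5
G00 X0.0000 Y0.0000

viewBox `0 0 250.9793 133.0442` with mm width/height → 1 unit = 1 mm. Flip: y_m = 133.0442 − y_svg.

**Shape 1** — `<path>` quadratic bezier, stroke `#008000` → cut (S724, F1437). Control points (SVG): P0=(100.3736,118.4447), P1=(127.3195,43.2315), P2=(167.8648,25.4338); sampled at t=k/3. Machine vertices: (100.3736,14.5995) → (119.8486,58.3621) → (142.3456,89.3658) → (167.8648,107.6104). Open path.

**Shape 2** — `<path>` quadratic bezier, stroke `#000000` → score (S381, F1613). Control points (SVG): P0=(74.9645,101.3059), P1=(161.7057,46.1017), P2=(216.4441,56.9692); sampled at t=k/3. Machine vertices: (74.9645,31.7383) → (129.2361,61.1998) → (176.3960,75.9787) → (216.4441,76.0750). Open path.

**Shape 3** — `<line>` line segment, stroke `#008000` → cut (S724, F1437). Machine vertices: (245.2608,100.8155) → (200.6929,97.9482). Open path.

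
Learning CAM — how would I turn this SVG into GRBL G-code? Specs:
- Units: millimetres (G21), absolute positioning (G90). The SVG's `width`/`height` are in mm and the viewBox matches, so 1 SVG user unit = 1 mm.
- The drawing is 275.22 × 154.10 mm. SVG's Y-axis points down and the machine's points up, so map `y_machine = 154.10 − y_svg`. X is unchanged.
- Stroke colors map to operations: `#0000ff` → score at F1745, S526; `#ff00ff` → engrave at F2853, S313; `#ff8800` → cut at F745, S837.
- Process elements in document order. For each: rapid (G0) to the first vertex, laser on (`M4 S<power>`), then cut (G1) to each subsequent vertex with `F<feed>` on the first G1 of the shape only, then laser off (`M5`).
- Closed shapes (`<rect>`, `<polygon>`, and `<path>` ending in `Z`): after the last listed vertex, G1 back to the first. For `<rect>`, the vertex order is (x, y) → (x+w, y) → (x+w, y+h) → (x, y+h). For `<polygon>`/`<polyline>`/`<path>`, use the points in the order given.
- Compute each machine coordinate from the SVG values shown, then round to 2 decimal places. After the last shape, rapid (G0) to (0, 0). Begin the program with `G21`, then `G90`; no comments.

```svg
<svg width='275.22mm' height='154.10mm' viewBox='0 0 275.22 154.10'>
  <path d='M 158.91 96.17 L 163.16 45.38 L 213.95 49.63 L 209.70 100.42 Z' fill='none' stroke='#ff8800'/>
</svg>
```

G21
G90
G0 X158.91 Y57.93
M4 S837
G1 X163.16 Y108.72 F745
G1 X213.95 Y104.47
G1 X209.70 Y53.68
G1 X158.91 Y57.93
M5
G0 X0.00 Y0.00

viewBox `0 0 275.22 154.10` with mm width/height → 1 unit = 1 mm. Flip: y_m = 154.10 − y_svg.

**Shape 1** — `<path>` regular polygon, stroke `#ff8800` → cut (S837, F745). Machine vertices: (158.91,57.93) → (163.16,108.72) → (213.95,104.47) → (209.70,53.68) → (158.91,57.93). Closed: final G1 returns to the first vertex.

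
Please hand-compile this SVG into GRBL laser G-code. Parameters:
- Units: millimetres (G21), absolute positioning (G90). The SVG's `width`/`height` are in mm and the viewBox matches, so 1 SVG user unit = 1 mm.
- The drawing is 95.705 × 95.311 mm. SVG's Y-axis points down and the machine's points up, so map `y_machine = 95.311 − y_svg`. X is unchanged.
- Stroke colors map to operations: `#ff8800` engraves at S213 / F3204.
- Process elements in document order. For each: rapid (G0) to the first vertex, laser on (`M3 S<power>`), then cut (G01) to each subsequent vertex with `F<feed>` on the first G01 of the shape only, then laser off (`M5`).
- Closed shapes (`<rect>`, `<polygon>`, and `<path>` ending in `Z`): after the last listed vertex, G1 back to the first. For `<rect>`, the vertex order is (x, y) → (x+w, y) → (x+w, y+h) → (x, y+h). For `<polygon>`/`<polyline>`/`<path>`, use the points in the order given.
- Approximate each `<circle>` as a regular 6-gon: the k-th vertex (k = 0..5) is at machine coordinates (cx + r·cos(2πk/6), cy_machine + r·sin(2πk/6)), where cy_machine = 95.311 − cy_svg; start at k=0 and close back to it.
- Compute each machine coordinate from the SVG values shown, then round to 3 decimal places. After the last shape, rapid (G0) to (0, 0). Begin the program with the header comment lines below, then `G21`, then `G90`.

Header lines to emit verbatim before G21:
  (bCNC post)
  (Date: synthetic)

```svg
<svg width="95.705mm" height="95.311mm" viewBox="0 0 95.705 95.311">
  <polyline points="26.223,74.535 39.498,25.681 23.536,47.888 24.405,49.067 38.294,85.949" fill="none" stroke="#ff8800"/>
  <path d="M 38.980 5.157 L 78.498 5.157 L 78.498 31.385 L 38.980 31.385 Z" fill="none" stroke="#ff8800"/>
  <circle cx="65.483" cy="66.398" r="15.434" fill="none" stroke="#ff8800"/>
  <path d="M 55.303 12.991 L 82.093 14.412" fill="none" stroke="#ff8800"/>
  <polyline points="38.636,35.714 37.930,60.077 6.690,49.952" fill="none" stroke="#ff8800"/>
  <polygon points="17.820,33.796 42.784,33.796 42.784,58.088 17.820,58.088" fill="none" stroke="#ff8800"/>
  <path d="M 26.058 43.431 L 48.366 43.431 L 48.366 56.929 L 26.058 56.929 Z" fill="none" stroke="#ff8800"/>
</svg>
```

(bCNC post)
(Date: synthetic)
G21
G90
G0 X26.223 Y20.776
M3 S213
G01 X39.498 Y69.630 F3204
G01 X23.536 Y47.423
G01 X24.405 Y46.244
G01 X38.294 Y9.362
M5
G0 X38.980 Y90.154
M3 S213
G01 X78.498 Y90.154 F3204
G01 X78.498 Y63.926
G01 X38.980 Y63.926
G01 X38.980 Y90.154
M5
G0 X80.917 Y28.913
M3 S213
G01 X73.200 Y42.279 F3204
G01 X57.766 Y42.279
G01 X50.049 Y28.913
G01 X57.766 Y15.547
G01 X73.200 Y15.547
G01 X80.917 Y28.913
M5
G0 X55.303 Y82.320
M3 S213
G01 X82.093 Y80.899 F3204
M5
G0 X38.636 Y59.597
M3 S213
G01 X37.930 Y35.234 F3204
G01 X6.690 Y45.359
M5
G0 X17.820 Y61.515
M3 S213
G01 X42.784 Y61.515 F3204
G01 X42.784 Y37.223
G01 X17.820 Y37.223
G01 X17.820 Y61.515
M5
G0 X26.058 Y51.880
M3 S213
G01 X48.366 Y51.880 F3204
G01 X48.366 Y38.382
G01 X26.058 Y38.382
G01 X26.058 Y51.880
M5
G0 X0.000 Y0.000

1 u = 1 mm; y_m = 95.311 − y.

[1] `<polyline>` open polyline, #ff8800→engrave S213 F3204: (26.223,20.776) → (39.498,69.630) → (23.536,47.423) → (24.405,46.244) → (38.294,9.362)

[2] `<path>` rectangle, #ff8800→engrave S213 F3204: (38.980,90.154) → (78.498,90.154) → (78.498,63.926) → (38.980,63.926) → (38.980,90.154) (closed)

[3] `<circle>` circle, #ff8800→engrave S213 F3204: (80.917,28.913) → (73.200,42.279) → (57.766,42.279) → (50.049,28.913) → (57.766,15.547) → (73.200,15.547) → (80.917,28.913) (closed)

[4] `<path>` line segment, #ff8800→engrave S213 F3204: (55.303,82.320) → (82.093,80.899)

[5] `<polyline>` open polyline, #ff8800→engrave S213 F3204: (38.636,59.597) → (37.930,35.234) → (6.690,45.359)

[6] `<polygon>` rectangle, #ff8800→engrave S213 F3204: (17.820,61.515) → (42.784,61.515) → (42.784,37.223) → (17.820,37.223) → (17.820,61.515) (closed)

[7] `<path>` rectangle, #ff8800→engrave S213 F3204: (26.058,51.880) → (48.366,51.880) → (48.366,38.382) → (26.058,38.382) → (26.058,51.880) (closed)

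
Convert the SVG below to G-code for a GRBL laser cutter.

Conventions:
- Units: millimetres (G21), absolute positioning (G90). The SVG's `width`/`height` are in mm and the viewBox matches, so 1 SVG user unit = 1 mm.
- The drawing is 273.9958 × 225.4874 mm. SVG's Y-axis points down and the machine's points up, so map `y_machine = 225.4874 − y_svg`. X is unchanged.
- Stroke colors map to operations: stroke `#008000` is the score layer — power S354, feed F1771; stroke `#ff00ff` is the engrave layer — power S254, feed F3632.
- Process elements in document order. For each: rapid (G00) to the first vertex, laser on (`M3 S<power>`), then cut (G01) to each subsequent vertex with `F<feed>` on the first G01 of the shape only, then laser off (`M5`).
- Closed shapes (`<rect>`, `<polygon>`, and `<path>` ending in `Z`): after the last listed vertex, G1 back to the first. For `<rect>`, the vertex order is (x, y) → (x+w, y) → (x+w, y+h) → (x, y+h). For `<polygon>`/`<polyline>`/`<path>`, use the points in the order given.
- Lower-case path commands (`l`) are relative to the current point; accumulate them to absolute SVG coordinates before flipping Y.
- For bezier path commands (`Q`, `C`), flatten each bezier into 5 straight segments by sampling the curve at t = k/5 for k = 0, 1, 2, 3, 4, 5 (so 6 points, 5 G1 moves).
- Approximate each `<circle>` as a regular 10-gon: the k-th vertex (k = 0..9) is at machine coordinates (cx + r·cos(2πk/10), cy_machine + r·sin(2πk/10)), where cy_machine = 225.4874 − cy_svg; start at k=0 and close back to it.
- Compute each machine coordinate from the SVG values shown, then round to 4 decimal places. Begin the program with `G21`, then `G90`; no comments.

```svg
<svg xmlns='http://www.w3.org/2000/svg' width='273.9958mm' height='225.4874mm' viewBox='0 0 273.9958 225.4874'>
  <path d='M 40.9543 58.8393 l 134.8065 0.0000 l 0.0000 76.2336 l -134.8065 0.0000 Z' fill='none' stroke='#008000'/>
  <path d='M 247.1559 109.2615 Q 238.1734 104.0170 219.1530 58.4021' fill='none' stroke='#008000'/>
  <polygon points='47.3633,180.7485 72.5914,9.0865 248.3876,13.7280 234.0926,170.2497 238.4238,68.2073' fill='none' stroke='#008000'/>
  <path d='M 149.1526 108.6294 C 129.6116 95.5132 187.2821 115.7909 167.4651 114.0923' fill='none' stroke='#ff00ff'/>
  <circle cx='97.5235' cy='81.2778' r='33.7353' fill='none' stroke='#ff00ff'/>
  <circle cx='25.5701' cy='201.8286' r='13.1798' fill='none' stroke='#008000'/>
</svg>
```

1 u = 1 mm; y_m = 225.4874 − y.

[1] `<path>` rectangle, #008000→score S354 F1771: (40.9543,166.6481) → (175.7608,166.6481) → (175.7608,90.4145) → (40.9543,90.4145) → (40.9543,166.6481) (closed)

[2] `<path>` quadratic bezier, #008000→score S354 F1771: (247.1559,116.2259) → (243.1614,119.9385) → (238.3638,126.8808) → (232.7633,137.0526) → (226.3596,150.4542) → (219.1530,167.0853)

[3] `<polygon>` closed polygon, #008000→score S354 F1771: (47.3633,44.7389) → (72.5914,216.4009) → (248.3876,211.7594) → (234.0926,55.2377) → (238.4238,157.2801) → (47.3633,44.7389) (closed)

[4] `<path>` cubic bezier, #ff00ff→engrave S254 F3632: (149.1526,116.8580) → (145.4558,121.1634) → (152.8642,120.1121) → (163.9522,116.3617) → (171.2944,112.5701) → (167.4651,111.3951)

[5] `<circle>` circle, #ff00ff→engrave S254 F3632: (131.2588,144.2096) → (124.8159,164.0387) → (107.9483,176.2938) → (87.0987,176.2938) → (70.2311,164.0387) → (63.7882,144.2096) → (70.2311,124.3805) → (87.0987,112.1254) → (107.9483,112.1254) → (124.8159,124.3805) → (131.2588,144.2096) (closed)

[6] `<circle>` circle, #008000→score S354 F1771: (38.7499,23.6588) → (36.2328,31.4057) → (29.6429,36.1935) → (21.4973,36.1935) → (14.9074,31.4057) → (12.3903,23.6588) → (14.9074,15.9119) → (21.4973,11.1241) → (29.6429,11.1241) → (36.2328,15.9119) → (38.7499,23.6588) (closed)

G21
G90
G00 X40.9543 Y166.6481
M3 S354
G01 X175.7608 Y166.6481 F1771
G01 X175.7608 Y90.4145
G01 X40.9543 Y90.4145
G01 X40.9543 Y166.6481
M5
G00 X247.1559 Y116.2259
M3 S354
G01 X243.1614 Y119.9385 F1771
G01 X238.3638 Y126.8808
G01 X232.7633 Y137.0526
G01 X226.3596 Y150.4542
G01 X219.1530 Y167.0853
M5
G00 X47.3633 Y44.7389
M3 S354
G01 X72.5914 Y216.4009 F1771
G01 X248.3876 Y211.7594
G01 X234.0926 Y55.2377
G01 X238.4238 Y157.2801
G01 X47.3633 Y44.7389
M5
G00 X149.1526 Y116.8580
M3 S254
G01 X145.4558 Y121.1634 F3632
G01 X152.8642 Y120.1121
G01 X163.9522 Y116.3617
G01 X171.2944 Y112.5701
G01 X167.4651 Y111.3951
M5
G00 X131.2588 Y144.2096
M3 S254
G01 X124.8159 Y164.0387 F3632
G01 X107.9483 Y176.2938
G01 X87.0987 Y176.2938
G01 X70.2311 Y164.0387
G01 X63.7882 Y144.2096
G01 X70.2311 Y124.3805
G01 X87.0987 Y112.1254
G01 X107.9483 Y112.1254
G01 X124.8159 Y124.3805
G01 X131.2588 Y144.2096
M5
G00 X38.7499 Y23.6588
M3 S354
G01 X36.2328 Y31.4057 F1771
G01 X29.6429 Y36.1935
G01 X21.4973 Y36.1935
G01 X14.9074 Y31.4057
G01 X12.3903 Y23.6588
G01 X14.9074 Y15.9119
G01 X21.4973 Y11.1241
G01 X29.6429 Y11.1241
G01 X36.2328 Y15.9119
G01 X38.7499 Y23.6588
M5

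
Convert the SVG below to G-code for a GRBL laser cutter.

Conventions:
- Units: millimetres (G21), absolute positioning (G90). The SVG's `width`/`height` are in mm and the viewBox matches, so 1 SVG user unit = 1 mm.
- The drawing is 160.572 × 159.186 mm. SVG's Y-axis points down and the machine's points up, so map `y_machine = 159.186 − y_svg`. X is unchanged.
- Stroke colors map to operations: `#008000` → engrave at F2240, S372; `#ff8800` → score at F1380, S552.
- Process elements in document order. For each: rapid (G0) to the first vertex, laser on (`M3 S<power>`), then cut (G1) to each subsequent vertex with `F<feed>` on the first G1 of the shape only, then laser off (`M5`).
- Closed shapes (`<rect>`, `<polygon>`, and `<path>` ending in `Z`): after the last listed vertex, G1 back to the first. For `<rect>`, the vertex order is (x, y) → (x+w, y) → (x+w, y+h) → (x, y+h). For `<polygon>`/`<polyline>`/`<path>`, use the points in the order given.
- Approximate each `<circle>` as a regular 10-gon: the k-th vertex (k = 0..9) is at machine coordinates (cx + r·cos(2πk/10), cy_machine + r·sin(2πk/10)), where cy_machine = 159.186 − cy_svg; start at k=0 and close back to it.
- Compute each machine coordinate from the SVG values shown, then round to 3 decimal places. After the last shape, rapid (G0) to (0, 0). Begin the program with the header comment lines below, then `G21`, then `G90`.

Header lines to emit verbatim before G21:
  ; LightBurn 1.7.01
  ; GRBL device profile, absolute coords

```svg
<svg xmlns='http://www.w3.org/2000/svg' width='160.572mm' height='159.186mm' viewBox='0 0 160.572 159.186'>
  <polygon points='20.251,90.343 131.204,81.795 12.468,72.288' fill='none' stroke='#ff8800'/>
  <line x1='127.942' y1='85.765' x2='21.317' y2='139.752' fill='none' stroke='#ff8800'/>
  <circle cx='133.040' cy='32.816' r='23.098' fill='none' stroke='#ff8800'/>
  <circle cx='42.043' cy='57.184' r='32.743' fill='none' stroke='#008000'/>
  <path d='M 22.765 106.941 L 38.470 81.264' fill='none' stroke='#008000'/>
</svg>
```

; LightBurn 1.7.01
; GRBL device profile, absolute coords
G21
G90
G0 X20.251 Y68.843
M3 S552
G1 X131.204 Y77.391 F1380
G1 X12.468 Y86.898
G1 X20.251 Y68.843
M5
G0 X127.942 Y73.421
M3 S552
G1 X21.317 Y19.434 F1380
M5
G0 X156.138 Y126.370
M3 S552
G1 X151.727 Y139.947 F1380
G1 X140.178 Y148.338
G1 X125.902 Y148.338
G1 X114.353 Y139.947
G1 X109.942 Y126.370
G1 X114.353 Y112.793
G1 X125.902 Y104.402
G1 X140.178 Y104.402
G1 X151.727 Y112.793
G1 X156.138 Y126.370
M5
G0 X74.786 Y102.002
M3 S372
G1 X68.533 Y121.248 F2240
G1 X52.161 Y133.142
G1 X31.925 Y133.142
G1 X15.553 Y121.248
G1 X9.300 Y102.002
G1 X15.553 Y82.756
G1 X31.925 Y70.862
G1 X52.161 Y70.862
G1 X68.533 Y82.756
G1 X74.786 Y102.002
M5
G0 X22.765 Y52.245
M3 S372
G1 X38.470 Y77.922 F2240
M5
G0 X0.000 Y0.000

viewBox `0 0 160.572 159.186` with mm width/height → 1 unit = 1 mm. Flip: y_m = 159.186 − y_svg.

**Shape 1** — `<polygon>` closed polygon, stroke `#ff8800` → score (S552, F1380). Machine vertices: (20.251,68.843) → (131.204,77.391) → (12.468,86.898) → (20.251,68.843). Closed: final G1 returns to the first vertex.

**Shape 2** — `<line>` line segment, stroke `#ff8800` → score (S552, F1380). Machine vertices: (127.942,73.421) → (21.317,19.434). Open path.

**Shape 3** — `<circle>` circle, stroke `#ff8800` → score (S552, F1380). Machine vertices: (156.138,126.370) → (151.727,139.947) → (140.178,148.338) → (125.902,148.338) → (114.353,139.947) → (109.942,126.370) → (114.353,112.793) → (125.902,104.402) → (140.178,104.402) → (151.727,112.793) → (156.138,126.370). Closed: final G1 returns to the first vertex.

**Shape 4** — `<circle>` circle, stroke `#008000` → engrave (S372, F2240). Machine vertices: (74.786,102.002) → (68.533,121.248) → (52.161,133.142) → (31.925,133.142) → (15.553,121.248) → (9.300,102.002) → (15.553,82.756) → (31.925,70.862) → (52.161,70.862) → (68.533,82.756) → (74.786,102.002). Closed: final G1 returns to the first vertex.

**Shape 5** — `<path>` line segment, stroke `#008000` → engrave (S372, F2240). Machine vertices: (22.765,52.245) → (38.470,77.922). Open path.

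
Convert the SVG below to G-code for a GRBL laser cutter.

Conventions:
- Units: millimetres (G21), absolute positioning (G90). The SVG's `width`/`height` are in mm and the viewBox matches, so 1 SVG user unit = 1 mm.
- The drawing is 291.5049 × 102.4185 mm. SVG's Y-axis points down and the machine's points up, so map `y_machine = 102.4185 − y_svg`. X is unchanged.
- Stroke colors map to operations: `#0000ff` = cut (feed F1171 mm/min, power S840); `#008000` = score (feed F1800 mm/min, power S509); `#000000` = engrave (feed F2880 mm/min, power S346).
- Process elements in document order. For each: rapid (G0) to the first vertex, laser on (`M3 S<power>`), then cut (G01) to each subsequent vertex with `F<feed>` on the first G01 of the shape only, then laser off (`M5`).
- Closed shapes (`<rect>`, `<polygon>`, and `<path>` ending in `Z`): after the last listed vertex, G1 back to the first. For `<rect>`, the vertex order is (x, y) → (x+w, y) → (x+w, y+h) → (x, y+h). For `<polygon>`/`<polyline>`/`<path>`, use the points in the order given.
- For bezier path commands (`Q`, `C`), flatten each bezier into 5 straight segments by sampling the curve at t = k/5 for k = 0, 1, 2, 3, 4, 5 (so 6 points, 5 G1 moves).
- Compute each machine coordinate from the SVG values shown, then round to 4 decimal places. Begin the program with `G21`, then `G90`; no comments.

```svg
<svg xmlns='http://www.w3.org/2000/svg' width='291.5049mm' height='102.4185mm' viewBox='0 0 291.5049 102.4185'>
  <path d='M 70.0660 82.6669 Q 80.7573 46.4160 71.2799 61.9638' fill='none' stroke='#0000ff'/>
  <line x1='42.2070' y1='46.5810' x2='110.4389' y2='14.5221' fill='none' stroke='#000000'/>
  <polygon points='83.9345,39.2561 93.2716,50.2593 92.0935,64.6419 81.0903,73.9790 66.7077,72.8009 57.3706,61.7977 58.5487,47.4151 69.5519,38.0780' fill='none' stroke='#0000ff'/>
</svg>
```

1 u = 1 mm; y_m = 102.4185 − y.

[1] `<path>` quadratic bezier, #0000ff→cut S840 F1171: (70.0660,19.7516) → (73.5358,32.1800) → (75.3920,40.4645) → (75.6348,44.6051) → (74.2641,44.6019) → (71.2799,40.4547)

[2] `<line>` line segment, #000000→engrave S346 F2880: (42.2070,55.8375) → (110.4389,87.8964)

[3] `<polygon>` regular polygon, #0000ff→cut S840 F1171: (83.9345,63.1624) → (93.2716,52.1592) → (92.0935,37.7766) → (81.0903,28.4395) → (66.7077,29.6176) → (57.3706,40.6208) → (58.5487,55.0034) → (69.5519,64.3405) → (83.9345,63.1624) (closed)

G21
G90
G0 X70.0660 Y19.7516
M3 S840
G01 X73.5358 Y32.1800 F1171
G01 X75.3920 Y40.4645
G01 X75.6348 Y44.6051
G01 X74.2641 Y44.6019
G01 X71.2799 Y40.4547
M5
G0 X42.2070 Y55.8375
M3 S346
G01 X110.4389 Y87.8964 F2880
M5
G0 X83.9345 Y63.1624
M3 S840
G01 X93.2716 Y52.1592 F1171
G01 X92.0935 Y37.7766
G01 X81.0903 Y28.4395
G01 X66.7077 Y29.6176
G01 X57.3706 Y40.6208
G01 X58.5487 Y55.0034
G01 X69.5519 Y64.3405
G01 X83.9345 Y63.1624
M5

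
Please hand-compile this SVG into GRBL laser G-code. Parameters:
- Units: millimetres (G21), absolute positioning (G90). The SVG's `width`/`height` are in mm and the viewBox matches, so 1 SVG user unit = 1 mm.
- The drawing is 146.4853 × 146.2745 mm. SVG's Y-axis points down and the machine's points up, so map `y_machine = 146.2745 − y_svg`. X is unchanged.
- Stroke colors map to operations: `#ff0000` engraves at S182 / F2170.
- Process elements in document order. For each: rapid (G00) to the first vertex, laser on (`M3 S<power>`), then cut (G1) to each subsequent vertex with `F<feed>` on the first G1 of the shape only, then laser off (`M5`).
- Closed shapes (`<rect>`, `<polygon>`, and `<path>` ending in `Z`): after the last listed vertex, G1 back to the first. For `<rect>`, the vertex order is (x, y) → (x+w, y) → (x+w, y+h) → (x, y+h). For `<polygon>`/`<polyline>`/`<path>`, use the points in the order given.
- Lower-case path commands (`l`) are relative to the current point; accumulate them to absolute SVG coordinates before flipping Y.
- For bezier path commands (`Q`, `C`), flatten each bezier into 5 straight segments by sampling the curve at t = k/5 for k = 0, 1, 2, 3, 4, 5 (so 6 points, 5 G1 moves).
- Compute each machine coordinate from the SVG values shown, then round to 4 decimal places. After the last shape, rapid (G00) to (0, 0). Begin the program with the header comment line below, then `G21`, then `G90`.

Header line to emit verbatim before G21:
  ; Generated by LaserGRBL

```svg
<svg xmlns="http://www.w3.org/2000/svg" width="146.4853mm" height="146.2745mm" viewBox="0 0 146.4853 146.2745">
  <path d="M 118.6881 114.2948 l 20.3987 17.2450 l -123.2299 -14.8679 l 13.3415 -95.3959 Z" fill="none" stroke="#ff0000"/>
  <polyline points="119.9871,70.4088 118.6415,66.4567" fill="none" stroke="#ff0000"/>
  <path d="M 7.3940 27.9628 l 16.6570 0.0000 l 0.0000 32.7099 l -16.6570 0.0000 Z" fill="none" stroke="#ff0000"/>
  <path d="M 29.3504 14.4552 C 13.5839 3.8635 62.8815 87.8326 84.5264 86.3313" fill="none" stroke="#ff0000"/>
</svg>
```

viewBox `0 0 146.4853 146.2745` with mm width/height → 1 unit = 1 mm. Flip: y_m = 146.2745 − y_svg.

**Shape 1** — `<path>` closed polygon, stroke `#ff0000` → engrave (S182, F2170). Machine vertices: (118.6881,31.9797) → (139.0868,14.7347) → (15.8569,29.6026) → (29.1984,124.9985) → (118.6881,31.9797). Closed: final G1 returns to the first vertex.

**Shape 2** — `<polyline>` line segment, stroke `#ff0000` → engrave (S182, F2170). Machine vertices: (119.9871,75.8657) → (118.6415,79.8178). Open path.

**Shape 3** — `<path>` rectangle, stroke `#ff0000` → engrave (S182, F2170). Machine vertices: (7.3940,118.3117) → (24.0510,118.3117) → (24.0510,85.6018) → (7.3940,85.6018) → (7.3940,118.3117). Closed: final G1 returns to the first vertex.

**Shape 4** — `<path>` cubic bezier, stroke `#ff0000` → engrave (S182, F2170). Control points (SVG): P0=(29.3504,14.4552), P1=(13.5839,3.8635), P2=(62.8815,87.8326), P3=(84.5264,86.3313); sampled at t=k/5. Machine vertices: (29.3504,131.8193) → (26.9565,128.2673) → (35.7275,110.6622) → (51.2131,87.6454) → (68.9629,67.8586) → (84.5264,59.9432). Open path.

; Generated by LaserGRBL
G21
G90
G00 X118.6881 Y31.9797
M3 S182
G1 X139.0868 Y14.7347 F2170
G1 X15.8569 Y29.6026
G1 X29.1984 Y124.9985
G1 X118.6881 Y31.9797
M5
G00 X119.9871 Y75.8657
M3 S182
G1 X118.6415 Y79.8178 F2170
M5
G00 X7.3940 Y118.3117
M3 S182
G1 X24.0510 Y118.3117 F2170
G1 X24.0510 Y85.6018
G1 X7.3940 Y85.6018
G1 X7.3940 Y118.3117
M5
G00 X29.3504 Y131.8193
M3 S182
G1 X26.9565 Y128.2673 F2170
G1 X35.7275 Y110.6622
G1 X51.2131 Y87.6454
G1 X68.9629 Y67.8586
G1 X84.5264 Y59.9432
M5
G00 X0.0000 Y0.0000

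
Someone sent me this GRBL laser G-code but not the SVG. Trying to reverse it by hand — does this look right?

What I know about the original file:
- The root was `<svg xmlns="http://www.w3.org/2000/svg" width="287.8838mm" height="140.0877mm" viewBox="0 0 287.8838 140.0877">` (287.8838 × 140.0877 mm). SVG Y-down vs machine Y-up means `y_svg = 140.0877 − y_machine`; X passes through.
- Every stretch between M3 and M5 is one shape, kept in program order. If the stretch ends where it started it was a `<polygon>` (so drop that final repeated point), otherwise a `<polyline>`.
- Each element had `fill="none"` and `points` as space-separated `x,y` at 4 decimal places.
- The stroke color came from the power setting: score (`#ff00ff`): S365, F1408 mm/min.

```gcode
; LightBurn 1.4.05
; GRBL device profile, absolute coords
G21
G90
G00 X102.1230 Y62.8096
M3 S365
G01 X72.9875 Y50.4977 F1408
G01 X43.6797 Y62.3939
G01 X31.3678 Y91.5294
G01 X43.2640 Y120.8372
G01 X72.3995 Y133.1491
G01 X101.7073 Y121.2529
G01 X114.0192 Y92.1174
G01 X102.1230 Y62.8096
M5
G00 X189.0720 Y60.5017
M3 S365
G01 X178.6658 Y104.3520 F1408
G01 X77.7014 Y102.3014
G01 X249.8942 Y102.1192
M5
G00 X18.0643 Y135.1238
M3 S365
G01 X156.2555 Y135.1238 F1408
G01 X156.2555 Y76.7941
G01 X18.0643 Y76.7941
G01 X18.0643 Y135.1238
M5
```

<svg xmlns="http://www.w3.org/2000/svg" width="287.8838mm" height="140.0877mm" viewBox="0 0 287.8838 140.0877">
  <polygon points="102.1230,77.2781 72.9875,89.5900 43.6797,77.6938 31.3678,48.5583 43.2640,19.2505 72.3995,6.9386 101.7073,18.8348 114.0192,47.9703" fill="none" stroke="#ff00ff"/>
  <polyline points="189.0720,79.5860 178.6658,35.7357 77.7014,37.7863 249.8942,37.9685" fill="none" stroke="#ff00ff"/>
  <polygon points="18.0643,4.9639 156.2555,4.9639 156.2555,63.2936 18.0643,63.2936" fill="none" stroke="#ff00ff"/>
</svg>

Each laser-on run becomes one SVG element. Flip Y back into SVG space with y_svg = 140.0877 − y_machine. Every run uses S365, so all elements get stroke `#ff00ff` (score).

Run 1: The run returns to its start, so emit a `<polygon>` with points (Y-flipped): 102.1230,77.2781 72.9875,89.5900 43.6797,77.6938 31.3678,48.5583 43.2640,19.2505 72.3995,6.9386 101.7073,18.8348 114.0192,47.9703.

Run 2: The run is open, so emit a `<polyline>` with points (Y-flipped): 189.0720,79.5860 178.6658,35.7357 77.7014,37.7863 249.8942,37.9685.

Run 3: The run returns to its start, so emit a `<polygon>` with points (Y-flipped): 18.0643,4.9639 156.2555,4.9639 156.2555,63.2936 18.0643,63.2936.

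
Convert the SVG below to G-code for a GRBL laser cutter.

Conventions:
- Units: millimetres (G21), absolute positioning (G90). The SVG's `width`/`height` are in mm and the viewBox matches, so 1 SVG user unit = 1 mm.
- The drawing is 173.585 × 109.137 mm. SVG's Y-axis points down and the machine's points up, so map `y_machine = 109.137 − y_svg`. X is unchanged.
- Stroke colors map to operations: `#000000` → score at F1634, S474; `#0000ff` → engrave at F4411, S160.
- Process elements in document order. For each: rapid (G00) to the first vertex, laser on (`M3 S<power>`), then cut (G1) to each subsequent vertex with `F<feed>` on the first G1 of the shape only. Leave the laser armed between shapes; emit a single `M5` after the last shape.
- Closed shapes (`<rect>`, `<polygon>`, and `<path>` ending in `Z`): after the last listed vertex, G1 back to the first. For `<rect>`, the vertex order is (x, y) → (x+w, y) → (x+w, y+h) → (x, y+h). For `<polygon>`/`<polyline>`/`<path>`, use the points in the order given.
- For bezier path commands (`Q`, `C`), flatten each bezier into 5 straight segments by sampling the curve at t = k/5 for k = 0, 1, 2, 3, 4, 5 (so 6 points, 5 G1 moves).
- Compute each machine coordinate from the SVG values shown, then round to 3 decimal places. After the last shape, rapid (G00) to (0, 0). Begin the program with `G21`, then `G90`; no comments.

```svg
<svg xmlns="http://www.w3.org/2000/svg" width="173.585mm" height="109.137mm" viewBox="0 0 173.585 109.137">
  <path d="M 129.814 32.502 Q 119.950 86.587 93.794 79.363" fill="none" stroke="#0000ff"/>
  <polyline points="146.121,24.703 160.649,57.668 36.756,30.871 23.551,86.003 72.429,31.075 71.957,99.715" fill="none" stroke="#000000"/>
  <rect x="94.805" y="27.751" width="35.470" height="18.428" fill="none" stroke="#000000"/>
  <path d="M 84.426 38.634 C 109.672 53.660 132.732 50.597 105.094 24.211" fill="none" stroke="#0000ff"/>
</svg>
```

G21
G90
G00 X129.814 Y76.635
M3 S160
G1 X125.217 Y57.453 F4411
G1 X119.316 Y43.176
G1 X112.112 Y33.804
G1 X103.605 Y29.337
G1 X93.794 Y29.774
G00 X146.121 Y84.434
M3 S474
G1 X160.649 Y51.469 F1634
G1 X36.756 Y78.266
G1 X23.551 Y23.134
G1 X72.429 Y78.062
G1 X71.957 Y9.422
G00 X94.805 Y81.386
M3 S474
G1 X130.275 Y81.386 F1634
G1 X130.275 Y62.958
G1 X94.805 Y62.958
G1 X94.805 Y81.386
G00 X84.426 Y70.503
M3 S160
G1 X98.923 Y63.700 F4411
G1 X110.567 Y61.489
G1 X117.029 Y64.123
G1 X115.981 Y71.851
G1 X105.094 Y84.926
M5
G00 X0.000 Y0.000

viewBox `0 0 173.585 109.137` with mm width/height → 1 unit = 1 mm. Flip: y_m = 109.137 − y_svg.

**Shape 1** — `<path>` quadratic bezier, stroke `#0000ff` → engrave (S160, F4411). Control points (SVG): P0=(129.814,32.502), P1=(119.950,86.587), P2=(93.794,79.363); sampled at t=k/5. Machine vertices: (129.814,76.635) → (125.217,57.453) → (119.316,43.176) → (112.112,33.804) → (103.605,29.337) → (93.794,29.774). Open path.

**Shape 2** — `<polyline>` open polyline, stroke `#000000` → score (S474, F1634). Machine vertices: (146.121,84.434) → (160.649,51.469) → (36.756,78.266) → (23.551,23.134) → (72.429,78.062) → (71.957,9.422). Open path.

**Shape 3** — `<rect>` rectangle, stroke `#000000` → score (S474, F1634). Machine vertices: (94.805,81.386) → (130.275,81.386) → (130.275,62.958) → (94.805,62.958) → (94.805,81.386). Closed: final G1 returns to the first vertex.

**Shape 4** — `<path>` cubic bezier, stroke `#0000ff` → engrave (S160, F4411). Control points (SVG): P0=(84.426,38.634), P1=(109.672,53.660), P2=(132.732,50.597), P3=(105.094,24.211); sampled at t=k/5. Machine vertices: (84.426,70.503) → (98.923,63.700) → (110.567,61.489) → (117.029,64.123) → (115.981,71.851) → (105.094,84.926). Open path.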